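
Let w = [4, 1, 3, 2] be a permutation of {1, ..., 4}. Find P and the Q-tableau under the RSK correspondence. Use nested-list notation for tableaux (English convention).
Insert each entry of the permutation into P by Schensted row insertion, recording in Q the position of each new cell.

Insert 4: appended to row 1. P = [[4]].
Insert 1: 1 bumps 4 from row 1; 4 starts row 2. P = [[1], [4]].
Insert 3: appended to row 1. P = [[1, 3], [4]].
Insert 2: 2 bumps 3 from row 1; 3 bumps 4 from row 2; 4 starts row 3. P = [[1, 2], [3], [4]].

So P = [[1, 2], [3], [4]], Q = [[1, 3], [2], [4]].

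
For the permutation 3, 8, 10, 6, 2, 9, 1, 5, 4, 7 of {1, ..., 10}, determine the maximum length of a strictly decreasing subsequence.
4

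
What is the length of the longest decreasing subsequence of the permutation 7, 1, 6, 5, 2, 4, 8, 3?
5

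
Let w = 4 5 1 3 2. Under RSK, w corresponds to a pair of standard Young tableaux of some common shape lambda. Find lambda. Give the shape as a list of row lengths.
Row-insert each entry into an empty tableau.

After inserting 4: P = [[4]].
After inserting 5: P = [[4, 5]].
After inserting 1: P = [[1, 5], [4]].
After inserting 3: P = [[1, 3], [4, 5]].
After inserting 2: P = [[1, 2], [3, 5], [4]].

The final insertion tableau P = [[1, 2], [3, 5], [4]] has shape [2, 2, 1].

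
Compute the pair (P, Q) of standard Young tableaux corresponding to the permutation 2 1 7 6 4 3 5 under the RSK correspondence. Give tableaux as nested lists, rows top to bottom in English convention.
P = [[1, 3, 5], [2, 4], [6], [7]], Q = [[1, 3, 7], [2, 4], [5], [6]]

Insert each entry of the permutation into P by Schensted row insertion, recording in Q the position of each new cell.

Insert 2: appended to row 1. P = [[2]].
Insert 1: 1 bumps 2 from row 1; 2 starts row 2. P = [[1], [2]].
Insert 7: appended to row 1. P = [[1, 7], [2]].
Insert 6: 6 bumps 7 from row 1; 7 appends to row 2. P = [[1, 6], [2, 7]].
Insert 4: 4 bumps 6 from row 1; 6 bumps 7 from row 2; 7 starts row 3. P = [[1, 4], [2, 6], [7]].
Insert 3: 3 bumps 4 from row 1; 4 bumps 6 from row 2; 6 bumps 7 from row 3; 7 starts row 4. P = [[1, 3], [2, 4], [6], [7]].
Insert 5: appended to row 1. P = [[1, 3, 5], [2, 4], [6], [7]].

So P = [[1, 3, 5], [2, 4], [6], [7]], Q = [[1, 3, 7], [2, 4], [5], [6]].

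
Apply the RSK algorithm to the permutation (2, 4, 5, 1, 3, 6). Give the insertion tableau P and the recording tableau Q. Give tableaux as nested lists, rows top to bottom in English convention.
Insert each entry of the permutation into P by Schensted row insertion, recording in Q the position of each new cell.

Insert 2: appended to row 1. P = [[2]].
Insert 4: appended to row 1. P = [[2, 4]].
Insert 5: appended to row 1. P = [[2, 4, 5]].
Insert 1: 1 bumps 2 from row 1; 2 starts row 2. P = [[1, 4, 5], [2]].
Insert 3: 3 bumps 4 from row 1; 4 appends to row 2. P = [[1, 3, 5], [2, 4]].
Insert 6: appended to row 1. P = [[1, 3, 5, 6], [2, 4]].

So P = [[1, 3, 5, 6], [2, 4]], Q = [[1, 2, 3, 6], [4, 5]].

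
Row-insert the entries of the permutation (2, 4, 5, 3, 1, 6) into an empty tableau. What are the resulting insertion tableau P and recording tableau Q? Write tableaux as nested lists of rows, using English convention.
Insert each entry of the permutation into P by Schensted row insertion, recording in Q the position of each new cell.

After inserting 2: P = [[2]].
After inserting 4: P = [[2, 4]].
After inserting 5: P = [[2, 4, 5]].
After inserting 3: P = [[2, 3, 5], [4]].
After inserting 1: P = [[1, 3, 5], [2], [4]].
After inserting 6: P = [[1, 3, 5, 6], [2], [4]].

So P = [[1, 3, 5, 6], [2], [4]], Q = [[1, 2, 3, 6], [4], [5]].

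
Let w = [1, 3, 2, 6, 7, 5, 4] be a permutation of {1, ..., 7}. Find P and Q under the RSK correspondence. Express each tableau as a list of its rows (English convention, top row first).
Insert each entry of the permutation into P by Schensted row insertion, recording in Q the position of each new cell.

Insert 1: appended to row 1. P = [[1]], Q = [[1]].
Insert 3: appended to row 1. P = [[1, 3]], Q = [[1, 2]].
Insert 2: 2 bumps 3 from row 1; 3 starts row 2. P = [[1, 2], [3]], Q = [[1, 2], [3]].
Insert 6: appended to row 1. P = [[1, 2, 6], [3]], Q = [[1, 2, 4], [3]].
Insert 7: appended to row 1. P = [[1, 2, 6, 7], [3]], Q = [[1, 2, 4, 5], [3]].
Insert 5: 5 bumps 6 from row 1; 6 appends to row 2. P = [[1, 2, 5, 7], [3, 6]], Q = [[1, 2, 4, 5], [3, 6]].
Insert 4: 4 bumps 5 from row 1; 5 bumps 6 from row 2; 6 starts row 3. P = [[1, 2, 4, 7], [3, 5], [6]], Q = [[1, 2, 4, 5], [3, 6], [7]].

So P = [[1, 2, 4, 7], [3, 5], [6]], Q = [[1, 2, 4, 5], [3, 6], [7]].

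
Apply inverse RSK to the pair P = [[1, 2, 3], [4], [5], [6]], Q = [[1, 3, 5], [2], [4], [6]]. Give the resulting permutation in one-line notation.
Reverse the RSK construction: for i from n down to 1, find the cell of Q containing i, remove the entry at that cell from P, and reverse-bump it up through P; the value ejected from row 1 is w(i).

Step i=6: Q has 6 at row 4, column 1; remove 6 from row 4 of P and reverse-bump: 6 enters row 3 and ejects 5; 5 enters row 2 and ejects 4; 4 enters row 1 and ejects 3. So w(6) = 3. P is now [[1, 2, 4], [5], [6]].
Step i=5: Q has 5 at row 1, column 3; remove that cell from P, ejecting 4. So w(5) = 4. P is now [[1, 2], [5], [6]].
Step i=4: Q has 4 at row 3, column 1; remove 6 from row 3 of P and reverse-bump: 6 enters row 2 and ejects 5; 5 enters row 1 and ejects 2. So w(4) = 2. P is now [[1, 5], [6]].
Step i=3: Q has 3 at row 1, column 2; remove that cell from P, ejecting 5. So w(3) = 5. P is now [[1], [6]].
Step i=2: Q has 2 at row 2, column 1; remove 6 from row 2 of P and reverse-bump: 6 enters row 1 and ejects 1. So w(2) = 1. P is now [[6]].
Step i=1: Q has 1 at row 1, column 1; remove that cell from P, ejecting 6. So w(1) = 6. P is now [].

So w = 6 1 5 2 4 3.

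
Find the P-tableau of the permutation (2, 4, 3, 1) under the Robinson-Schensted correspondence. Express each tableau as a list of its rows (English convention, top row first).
P = [[1, 3], [2], [4]]

Insert 2: appended to row 1. P = [[2]].
Insert 4: appended to row 1. P = [[2, 4]].
Insert 3: 3 bumps 4 from row 1; 4 starts row 2. P = [[2, 3], [4]].
Insert 1: 1 bumps 2 from row 1; 2 bumps 4 from row 2; 4 starts row 3. P = [[1, 3], [2], [4]].

So P = [[1, 3], [2], [4]].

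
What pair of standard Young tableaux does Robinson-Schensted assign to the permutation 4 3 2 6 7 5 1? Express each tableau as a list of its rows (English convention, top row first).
P = [[1, 5, 7], [2, 6], [3], [4]], Q = [[1, 4, 5], [2, 6], [3], [7]]

Insert each entry of the permutation into P by Schensted row insertion, recording in Q the position of each new cell.

Insert 4: appended to row 1. P = [[4]].
Insert 3: 3 bumps 4 from row 1; 4 starts row 2. P = [[3], [4]].
Insert 2: 2 bumps 3 from row 1; 3 bumps 4 from row 2; 4 starts row 3. P = [[2], [3], [4]].
Insert 6: appended to row 1. P = [[2, 6], [3], [4]].
Insert 7: appended to row 1. P = [[2, 6, 7], [3], [4]].
Insert 5: 5 bumps 6 from row 1; 6 appends to row 2. P = [[2, 5, 7], [3, 6], [4]].
Insert 1: 1 bumps 2 from row 1; 2 bumps 3 from row 2; 3 bumps 4 from row 3; 4 starts row 4. P = [[1, 5, 7], [2, 6], [3], [4]].

So P = [[1, 5, 7], [2, 6], [3], [4]], Q = [[1, 4, 5], [2, 6], [3], [7]].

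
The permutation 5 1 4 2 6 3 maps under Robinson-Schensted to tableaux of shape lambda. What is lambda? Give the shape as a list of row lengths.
Row-insert each entry into an empty tableau.

After inserting 5: P = [[5]].
After inserting 1: P = [[1], [5]].
After inserting 4: P = [[1, 4], [5]].
After inserting 2: P = [[1, 2], [4], [5]].
After inserting 6: P = [[1, 2, 6], [4], [5]].
After inserting 3: P = [[1, 2, 3], [4, 6], [5]].

The final insertion tableau P = [[1, 2, 3], [4, 6], [5]] has shape [3, 2, 1].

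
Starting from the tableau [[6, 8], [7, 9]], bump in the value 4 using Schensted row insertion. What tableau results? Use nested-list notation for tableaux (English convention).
[[4, 8], [6, 9], [7]]

In row 1, 4 replaces 6 (the leftmost entry greater than 4); 6 is bumped to row 2. In row 2, 6 replaces 7 (the leftmost entry greater than 6); 7 is bumped to row 3. 7 starts a new row 3. The new tableau is [[4, 8], [6, 9], [7]].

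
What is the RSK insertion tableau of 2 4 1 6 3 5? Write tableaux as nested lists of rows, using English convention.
Insert 2: appended to row 1. P = [[2]].
Insert 4: appended to row 1. P = [[2, 4]].
Insert 1: 1 bumps 2 from row 1; 2 starts row 2. P = [[1, 4], [2]].
Insert 6: appended to row 1. P = [[1, 4, 6], [2]].
Insert 3: 3 bumps 4 from row 1; 4 appends to row 2. P = [[1, 3, 6], [2, 4]].
Insert 5: 5 bumps 6 from row 1; 6 appends to row 2. P = [[1, 3, 5], [2, 4, 6]].

So P = [[1, 3, 5], [2, 4, 6]].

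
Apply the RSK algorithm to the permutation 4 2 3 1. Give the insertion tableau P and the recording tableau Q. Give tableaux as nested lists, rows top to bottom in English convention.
P = [[1, 3], [2], [4]], Q = [[1, 3], [2], [4]]

Insert each entry of the permutation into P by Schensted row insertion, recording in Q the position of each new cell.

Insert 4: appended to row 1. P = [[4]].
Insert 2: 2 bumps 4 from row 1; 4 starts row 2. P = [[2], [4]].
Insert 3: appended to row 1. P = [[2, 3], [4]].
Insert 1: 1 bumps 2 from row 1; 2 bumps 4 from row 2; 4 starts row 3. P = [[1, 3], [2], [4]].

So P = [[1, 3], [2], [4]], Q = [[1, 3], [2], [4]].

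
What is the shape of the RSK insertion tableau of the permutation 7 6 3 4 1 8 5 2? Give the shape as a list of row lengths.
[3, 2, 2, 1]

Row-insert each entry into an empty tableau.

After inserting 7: P = [[7]].
After inserting 6: P = [[6], [7]].
After inserting 3: P = [[3], [6], [7]].
After inserting 4: P = [[3, 4], [6], [7]].
After inserting 1: P = [[1, 4], [3], [6], [7]].
After inserting 8: P = [[1, 4, 8], [3], [6], [7]].
After inserting 5: P = [[1, 4, 5], [3, 8], [6], [7]].
After inserting 2: P = [[1, 2, 5], [3, 4], [6, 8], [7]].

The final insertion tableau P = [[1, 2, 5], [3, 4], [6, 8], [7]] has shape [3, 2, 2, 1].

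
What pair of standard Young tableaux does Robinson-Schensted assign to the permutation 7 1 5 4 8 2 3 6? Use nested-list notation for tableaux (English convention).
P = [[1, 2, 3, 6], [4, 8], [5], [7]], Q = [[1, 3, 5, 8], [2, 7], [4], [6]]

Insert each entry of the permutation into P by Schensted row insertion, recording in Q the position of each new cell.

Insert 7: appended to row 1. P = [[7]].
Insert 1: 1 bumps 7 from row 1; 7 starts row 2. P = [[1], [7]].
Insert 5: appended to row 1. P = [[1, 5], [7]].
Insert 4: 4 bumps 5 from row 1; 5 bumps 7 from row 2; 7 starts row 3. P = [[1, 4], [5], [7]].
Insert 8: appended to row 1. P = [[1, 4, 8], [5], [7]].
Insert 2: 2 bumps 4 from row 1; 4 bumps 5 from row 2; 5 bumps 7 from row 3; 7 starts row 4. P = [[1, 2, 8], [4], [5], [7]].
Insert 3: 3 bumps 8 from row 1; 8 appends to row 2. P = [[1, 2, 3], [4, 8], [5], [7]].
Insert 6: appended to row 1. P = [[1, 2, 3, 6], [4, 8], [5], [7]].

So P = [[1, 2, 3, 6], [4, 8], [5], [7]], Q = [[1, 3, 5, 8], [2, 7], [4], [6]].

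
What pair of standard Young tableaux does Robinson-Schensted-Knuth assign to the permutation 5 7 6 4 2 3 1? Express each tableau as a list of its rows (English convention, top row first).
P = [[1, 3], [2, 6], [4], [5], [7]], Q = [[1, 2], [3, 6], [4], [5], [7]]

Insert each entry of the permutation into P by Schensted row insertion, recording in Q the position of each new cell.

Insert 5: appended to row 1. P = [[5]], Q = [[1]].
Insert 7: appended to row 1. P = [[5, 7]], Q = [[1, 2]].
Insert 6: 6 bumps 7 from row 1; 7 starts row 2. P = [[5, 6], [7]], Q = [[1, 2], [3]].
Insert 4: 4 bumps 5 from row 1; 5 bumps 7 from row 2; 7 starts row 3. P = [[4, 6], [5], [7]], Q = [[1, 2], [3], [4]].
Insert 2: 2 bumps 4 from row 1; 4 bumps 5 from row 2; 5 bumps 7 from row 3; 7 starts row 4. P = [[2, 6], [4], [5], [7]], Q = [[1, 2], [3], [4], [5]].
Insert 3: 3 bumps 6 from row 1; 6 appends to row 2. P = [[2, 3], [4, 6], [5], [7]], Q = [[1, 2], [3, 6], [4], [5]].
Insert 1: 1 bumps 2 from row 1; 2 bumps 4 from row 2; 4 bumps 5 from row 3; 5 bumps 7 from row 4; 7 starts row 5. P = [[1, 3], [2, 6], [4], [5], [7]], Q = [[1, 2], [3, 6], [4], [5], [7]].

So P = [[1, 3], [2, 6], [4], [5], [7]], Q = [[1, 2], [3, 6], [4], [5], [7]].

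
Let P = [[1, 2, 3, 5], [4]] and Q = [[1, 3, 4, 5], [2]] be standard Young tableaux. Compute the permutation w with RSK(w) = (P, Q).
4 1 2 3 5

Reverse the RSK construction: for i from n down to 1, find the cell of Q containing i, remove the entry at that cell from P, and reverse-bump it up through P; the value ejected from row 1 is w(i).

Step i=5: Q has 5 at row 1, column 4; remove that cell from P, ejecting 5. So w(5) = 5. P is now [[1, 2, 3], [4]].
Step i=4: Q has 4 at row 1, column 3; remove that cell from P, ejecting 3. So w(4) = 3. P is now [[1, 2], [4]].
Step i=3: Q has 3 at row 1, column 2; remove that cell from P, ejecting 2. So w(3) = 2. P is now [[1], [4]].
Step i=2: Q has 2 at row 2, column 1; remove 4 from row 2 of P and reverse-bump: 4 enters row 1 and ejects 1. So w(2) = 1. P is now [[4]].
Step i=1: Q has 1 at row 1, column 1; remove that cell from P, ejecting 4. So w(1) = 4. P is now [].

So w = 4 1 2 3 5.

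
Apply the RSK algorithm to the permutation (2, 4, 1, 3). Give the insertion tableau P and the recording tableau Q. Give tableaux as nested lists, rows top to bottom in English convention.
P = [[1, 3], [2, 4]], Q = [[1, 2], [3, 4]]

Insert each entry of the permutation into P by Schensted row insertion, recording in Q the position of each new cell.

Insert 2: appended to row 1. P = [[2]], Q = [[1]].
Insert 4: appended to row 1. P = [[2, 4]], Q = [[1, 2]].
Insert 1: 1 bumps 2 from row 1; 2 starts row 2. P = [[1, 4], [2]], Q = [[1, 2], [3]].
Insert 3: 3 bumps 4 from row 1; 4 appends to row 2. P = [[1, 3], [2, 4]], Q = [[1, 2], [3, 4]].

So P = [[1, 3], [2, 4]], Q = [[1, 2], [3, 4]].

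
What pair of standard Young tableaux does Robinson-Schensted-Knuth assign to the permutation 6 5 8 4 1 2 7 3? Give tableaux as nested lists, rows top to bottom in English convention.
P = [[1, 2, 3], [4, 7], [5, 8], [6]], Q = [[1, 3, 7], [2, 6], [4, 8], [5]]

Insert each entry of the permutation into P by Schensted row insertion, recording in Q the position of each new cell.

Insert 6: appended to row 1. P = [[6]], Q = [[1]].
Insert 5: 5 bumps 6 from row 1; 6 starts row 2. P = [[5], [6]], Q = [[1], [2]].
Insert 8: appended to row 1. P = [[5, 8], [6]], Q = [[1, 3], [2]].
Insert 4: 4 bumps 5 from row 1; 5 bumps 6 from row 2; 6 starts row 3. P = [[4, 8], [5], [6]], Q = [[1, 3], [2], [4]].
Insert 1: 1 bumps 4 from row 1; 4 bumps 5 from row 2; 5 bumps 6 from row 3; 6 starts row 4. P = [[1, 8], [4], [5], [6]], Q = [[1, 3], [2], [4], [5]].
Insert 2: 2 bumps 8 from row 1; 8 appends to row 2. P = [[1, 2], [4, 8], [5], [6]], Q = [[1, 3], [2, 6], [4], [5]].
Insert 7: appended to row 1. P = [[1, 2, 7], [4, 8], [5], [6]], Q = [[1, 3, 7], [2, 6], [4], [5]].
Insert 3: 3 bumps 7 from row 1; 7 bumps 8 from row 2; 8 appends to row 3. P = [[1, 2, 3], [4, 7], [5, 8], [6]], Q = [[1, 3, 7], [2, 6], [4, 8], [5]].

So P = [[1, 2, 3], [4, 7], [5, 8], [6]], Q = [[1, 3, 7], [2, 6], [4, 8], [5]].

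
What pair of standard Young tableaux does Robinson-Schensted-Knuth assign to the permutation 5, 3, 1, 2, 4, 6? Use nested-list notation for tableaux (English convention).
P = [[1, 2, 4, 6], [3], [5]], Q = [[1, 4, 5, 6], [2], [3]]

Insert each entry of the permutation into P by Schensted row insertion, recording in Q the position of each new cell.

Insert 5: appended to row 1. P = [[5]], Q = [[1]].
Insert 3: 3 bumps 5 from row 1; 5 starts row 2. P = [[3], [5]], Q = [[1], [2]].
Insert 1: 1 bumps 3 from row 1; 3 bumps 5 from row 2; 5 starts row 3. P = [[1], [3], [5]], Q = [[1], [2], [3]].
Insert 2: appended to row 1. P = [[1, 2], [3], [5]], Q = [[1, 4], [2], [3]].
Insert 4: appended to row 1. P = [[1, 2, 4], [3], [5]], Q = [[1, 4, 5], [2], [3]].
Insert 6: appended to row 1. P = [[1, 2, 4, 6], [3], [5]], Q = [[1, 4, 5, 6], [2], [3]].

So P = [[1, 2, 4, 6], [3], [5]], Q = [[1, 4, 5, 6], [2], [3]].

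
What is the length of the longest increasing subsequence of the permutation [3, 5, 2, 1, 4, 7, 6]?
3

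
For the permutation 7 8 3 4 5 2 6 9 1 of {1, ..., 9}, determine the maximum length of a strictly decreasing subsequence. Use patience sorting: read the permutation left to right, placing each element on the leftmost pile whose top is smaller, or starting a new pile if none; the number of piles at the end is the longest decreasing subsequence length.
7: new pile. tops = [7]
8: onto pile 1 (replacing 7). tops = [8]
3: new pile. tops = [8, 3]
4: onto pile 2 (replacing 3). tops = [8, 4]
5: onto pile 2 (replacing 4). tops = [8, 5]
2: new pile. tops = [8, 5, 2]
6: onto pile 2 (replacing 5). tops = [8, 6, 2]
9: onto pile 1 (replacing 8). tops = [9, 6, 2]
1: new pile. tops = [9, 6, 2, 1]

4 piles, so the longest decreasing subsequence has length 4.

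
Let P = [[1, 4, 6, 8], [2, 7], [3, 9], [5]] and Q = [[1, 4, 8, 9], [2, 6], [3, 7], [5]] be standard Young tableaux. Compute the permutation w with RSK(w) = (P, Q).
Reverse the RSK construction: for i from n down to 1, find the cell of Q containing i, remove the entry at that cell from P, and reverse-bump it up through P; the value ejected from row 1 is w(i).

Step i=9: Q has 9 at row 1, column 4; remove that cell from P, ejecting 8. So w(9) = 8. P is now [[1, 4, 6], [2, 7], [3, 9], [5]].
Step i=8: Q has 8 at row 1, column 3; remove that cell from P, ejecting 6. So w(8) = 6. P is now [[1, 4], [2, 7], [3, 9], [5]].
Step i=7: Q has 7 at row 3, column 2; remove 9 from row 3 of P and reverse-bump: 9 enters row 2 and ejects 7; 7 enters row 1 and ejects 4. So w(7) = 4. P is now [[1, 7], [2, 9], [3], [5]].
Step i=6: Q has 6 at row 2, column 2; remove 9 from row 2 of P and reverse-bump: 9 enters row 1 and ejects 7. So w(6) = 7. P is now [[1, 9], [2], [3], [5]].
Step i=5: Q has 5 at row 4, column 1; remove 5 from row 4 of P and reverse-bump: 5 enters row 3 and ejects 3; 3 enters row 2 and ejects 2; 2 enters row 1 and ejects 1. So w(5) = 1. P is now [[2, 9], [3], [5]].
Step i=4: Q has 4 at row 1, column 2; remove that cell from P, ejecting 9. So w(4) = 9. P is now [[2], [3], [5]].
Step i=3: Q has 3 at row 3, column 1; remove 5 from row 3 of P and reverse-bump: 5 enters row 2 and ejects 3; 3 enters row 1 and ejects 2. So w(3) = 2. P is now [[3], [5]].
Step i=2: Q has 2 at row 2, column 1; remove 5 from row 2 of P and reverse-bump: 5 enters row 1 and ejects 3. So w(2) = 3. P is now [[5]].
Step i=1: Q has 1 at row 1, column 1; remove that cell from P, ejecting 5. So w(1) = 5. P is now [].

So w = 5 3 2 9 1 7 4 6 8.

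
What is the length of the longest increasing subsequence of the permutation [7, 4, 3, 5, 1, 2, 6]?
3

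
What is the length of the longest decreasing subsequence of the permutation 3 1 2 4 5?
2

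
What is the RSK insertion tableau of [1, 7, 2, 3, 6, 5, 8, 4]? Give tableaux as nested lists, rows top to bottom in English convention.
P = [[1, 2, 3, 4, 8], [5], [6], [7]]

Insert 1: appended to row 1. P = [[1]].
Insert 7: appended to row 1. P = [[1, 7]].
Insert 2: 2 bumps 7 from row 1; 7 starts row 2. P = [[1, 2], [7]].
Insert 3: appended to row 1. P = [[1, 2, 3], [7]].
Insert 6: appended to row 1. P = [[1, 2, 3, 6], [7]].
Insert 5: 5 bumps 6 from row 1; 6 bumps 7 from row 2; 7 starts row 3. P = [[1, 2, 3, 5], [6], [7]].
Insert 8: appended to row 1. P = [[1, 2, 3, 5, 8], [6], [7]].
Insert 4: 4 bumps 5 from row 1; 5 bumps 6 from row 2; 6 bumps 7 from row 3; 7 starts row 4. P = [[1, 2, 3, 4, 8], [5], [6], [7]].

So P = [[1, 2, 3, 4, 8], [5], [6], [7]].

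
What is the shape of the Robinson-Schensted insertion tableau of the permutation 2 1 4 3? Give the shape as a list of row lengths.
[2, 2]

Row-insert each entry into an empty tableau.

After inserting 2: P = [[2]].
After inserting 1: P = [[1], [2]].
After inserting 4: P = [[1, 4], [2]].
After inserting 3: P = [[1, 3], [2, 4]].

The final insertion tableau P = [[1, 3], [2, 4]] has shape [2, 2].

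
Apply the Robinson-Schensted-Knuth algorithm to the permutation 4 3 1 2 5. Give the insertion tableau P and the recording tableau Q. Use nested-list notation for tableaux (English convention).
Insert each entry of the permutation into P by Schensted row insertion, recording in Q the position of each new cell.

Insert 4: appended to row 1. P = [[4]], Q = [[1]].
Insert 3: 3 bumps 4 from row 1; 4 starts row 2. P = [[3], [4]], Q = [[1], [2]].
Insert 1: 1 bumps 3 from row 1; 3 bumps 4 from row 2; 4 starts row 3. P = [[1], [3], [4]], Q = [[1], [2], [3]].
Insert 2: appended to row 1. P = [[1, 2], [3], [4]], Q = [[1, 4], [2], [3]].
Insert 5: appended to row 1. P = [[1, 2, 5], [3], [4]], Q = [[1, 4, 5], [2], [3]].

So P = [[1, 2, 5], [3], [4]], Q = [[1, 4, 5], [2], [3]].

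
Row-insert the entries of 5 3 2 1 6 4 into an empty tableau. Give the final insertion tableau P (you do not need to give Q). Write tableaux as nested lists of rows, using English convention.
P = [[1, 4], [2, 6], [3], [5]]

After inserting 5: P = [[5]].
After inserting 3: P = [[3], [5]].
After inserting 2: P = [[2], [3], [5]].
After inserting 1: P = [[1], [2], [3], [5]].
After inserting 6: P = [[1, 6], [2], [3], [5]].
After inserting 4: P = [[1, 4], [2, 6], [3], [5]].

So P = [[1, 4], [2, 6], [3], [5]].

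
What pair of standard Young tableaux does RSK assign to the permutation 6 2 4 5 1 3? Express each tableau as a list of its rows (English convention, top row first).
P = [[1, 3, 5], [2, 4], [6]], Q = [[1, 3, 4], [2, 6], [5]]

Insert each entry of the permutation into P by Schensted row insertion, recording in Q the position of each new cell.

Insert 6: appended to row 1. P = [[6]].
Insert 2: 2 bumps 6 from row 1; 6 starts row 2. P = [[2], [6]].
Insert 4: appended to row 1. P = [[2, 4], [6]].
Insert 5: appended to row 1. P = [[2, 4, 5], [6]].
Insert 1: 1 bumps 2 from row 1; 2 bumps 6 from row 2; 6 starts row 3. P = [[1, 4, 5], [2], [6]].
Insert 3: 3 bumps 4 from row 1; 4 appends to row 2. P = [[1, 3, 5], [2, 4], [6]].

So P = [[1, 3, 5], [2, 4], [6]], Q = [[1, 3, 4], [2, 6], [5]].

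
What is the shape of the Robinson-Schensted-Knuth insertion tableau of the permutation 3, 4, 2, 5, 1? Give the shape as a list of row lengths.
Row-insert each entry into an empty tableau.

After inserting 3: P = [[3]].
After inserting 4: P = [[3, 4]].
After inserting 2: P = [[2, 4], [3]].
After inserting 5: P = [[2, 4, 5], [3]].
After inserting 1: P = [[1, 4, 5], [2], [3]].

The final insertion tableau P = [[1, 4, 5], [2], [3]] has shape [3, 1, 1].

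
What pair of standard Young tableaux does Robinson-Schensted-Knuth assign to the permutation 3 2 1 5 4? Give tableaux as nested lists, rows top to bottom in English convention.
Insert each entry of the permutation into P by Schensted row insertion, recording in Q the position of each new cell.

Insert 3: appended to row 1. P = [[3]].
Insert 2: 2 bumps 3 from row 1; 3 starts row 2. P = [[2], [3]].
Insert 1: 1 bumps 2 from row 1; 2 bumps 3 from row 2; 3 starts row 3. P = [[1], [2], [3]].
Insert 5: appended to row 1. P = [[1, 5], [2], [3]].
Insert 4: 4 bumps 5 from row 1; 5 appends to row 2. P = [[1, 4], [2, 5], [3]].

So P = [[1, 4], [2, 5], [3]], Q = [[1, 4], [2, 5], [3]].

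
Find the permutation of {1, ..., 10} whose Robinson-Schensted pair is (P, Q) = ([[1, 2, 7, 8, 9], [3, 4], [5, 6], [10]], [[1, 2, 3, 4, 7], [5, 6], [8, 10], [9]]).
5 6 7 10 3 8 9 4 1 2

Reverse RSK: for i = n, n-1, ..., 1, locate i in Q, remove the corresponding corner cell from P, and reverse-bump its entry up through P; the value ejected from row 1 is w(i).

So w = 5 6 7 10 3 8 9 4 1 2.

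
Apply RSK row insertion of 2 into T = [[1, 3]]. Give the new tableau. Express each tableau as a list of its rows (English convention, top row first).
In row 1, 2 replaces 3 (the leftmost entry greater than 2); 3 is bumped to row 2. 3 starts a new row 2. The new tableau is [[1, 2], [3]].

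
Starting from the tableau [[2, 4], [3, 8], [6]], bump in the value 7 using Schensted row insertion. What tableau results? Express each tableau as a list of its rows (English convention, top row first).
7 is larger than every entry of row 1, so it is appended to row 1. The new tableau is [[2, 4, 7], [3, 8], [6]].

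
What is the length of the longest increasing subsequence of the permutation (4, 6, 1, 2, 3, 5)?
4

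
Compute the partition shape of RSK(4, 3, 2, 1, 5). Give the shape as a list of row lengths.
Row-insert each entry into an empty tableau.

After inserting 4: P = [[4]].
After inserting 3: P = [[3], [4]].
After inserting 2: P = [[2], [3], [4]].
After inserting 1: P = [[1], [2], [3], [4]].
After inserting 5: P = [[1, 5], [2], [3], [4]].

The final insertion tableau P = [[1, 5], [2], [3], [4]] has shape [2, 1, 1, 1].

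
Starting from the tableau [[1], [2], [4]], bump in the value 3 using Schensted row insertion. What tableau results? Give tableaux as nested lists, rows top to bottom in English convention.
[[1, 3], [2], [4]]

3 is larger than every entry of row 1, so it is appended to row 1. The new tableau is [[1, 3], [2], [4]].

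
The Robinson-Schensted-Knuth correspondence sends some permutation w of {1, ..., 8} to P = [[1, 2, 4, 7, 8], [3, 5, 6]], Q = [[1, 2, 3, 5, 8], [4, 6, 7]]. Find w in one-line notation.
3 5 6 1 7 2 4 8

Reverse the RSK construction: for i from n down to 1, find the cell of Q containing i, remove the entry at that cell from P, and reverse-bump it up through P; the value ejected from row 1 is w(i).

Step i=8: Q has 8 at row 1, column 5; remove that cell from P, ejecting 8. So w(8) = 8. P is now [[1, 2, 4, 7], [3, 5, 6]].
Step i=7: Q has 7 at row 2, column 3; remove 6 from row 2 of P and reverse-bump: 6 enters row 1 and ejects 4. So w(7) = 4. P is now [[1, 2, 6, 7], [3, 5]].
Step i=6: Q has 6 at row 2, column 2; remove 5 from row 2 of P and reverse-bump: 5 enters row 1 and ejects 2. So w(6) = 2. P is now [[1, 5, 6, 7], [3]].
Step i=5: Q has 5 at row 1, column 4; remove that cell from P, ejecting 7. So w(5) = 7. P is now [[1, 5, 6], [3]].
Step i=4: Q has 4 at row 2, column 1; remove 3 from row 2 of P and reverse-bump: 3 enters row 1 and ejects 1. So w(4) = 1. P is now [[3, 5, 6]].
Step i=3: Q has 3 at row 1, column 3; remove that cell from P, ejecting 6. So w(3) = 6. P is now [[3, 5]].
Step i=2: Q has 2 at row 1, column 2; remove that cell from P, ejecting 5. So w(2) = 5. P is now [[3]].
Step i=1: Q has 1 at row 1, column 1; remove that cell from P, ejecting 3. So w(1) = 3. P is now [].

So w = 3 5 6 1 7 2 4 8.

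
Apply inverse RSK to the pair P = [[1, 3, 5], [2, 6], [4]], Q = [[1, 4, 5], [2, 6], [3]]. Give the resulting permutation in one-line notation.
Reverse the RSK construction: for i from n down to 1, find the cell of Q containing i, remove the entry at that cell from P, and reverse-bump it up through P; the value ejected from row 1 is w(i).

Step i=6: Q has 6 at row 2, column 2; remove 6 from row 2 of P and reverse-bump: 6 enters row 1 and ejects 5. So w(6) = 5. P is now [[1, 3, 6], [2], [4]].
Step i=5: Q has 5 at row 1, column 3; remove that cell from P, ejecting 6. So w(5) = 6. P is now [[1, 3], [2], [4]].
Step i=4: Q has 4 at row 1, column 2; remove that cell from P, ejecting 3. So w(4) = 3. P is now [[1], [2], [4]].
Step i=3: Q has 3 at row 3, column 1; remove 4 from row 3 of P and reverse-bump: 4 enters row 2 and ejects 2; 2 enters row 1 and ejects 1. So w(3) = 1. P is now [[2], [4]].
Step i=2: Q has 2 at row 2, column 1; remove 4 from row 2 of P and reverse-bump: 4 enters row 1 and ejects 2. So w(2) = 2. P is now [[4]].
Step i=1: Q has 1 at row 1, column 1; remove that cell from P, ejecting 4. So w(1) = 4. P is now [].

So w = 4 2 1 3 6 5.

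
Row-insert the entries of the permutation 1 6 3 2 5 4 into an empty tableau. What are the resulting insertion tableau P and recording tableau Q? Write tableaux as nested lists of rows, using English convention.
P = [[1, 2, 4], [3, 5], [6]], Q = [[1, 2, 5], [3, 6], [4]]

Insert each entry of the permutation into P by Schensted row insertion, recording in Q the position of each new cell.

After inserting 1: P = [[1]].
After inserting 6: P = [[1, 6]].
After inserting 3: P = [[1, 3], [6]].
After inserting 2: P = [[1, 2], [3], [6]].
After inserting 5: P = [[1, 2, 5], [3], [6]].
After inserting 4: P = [[1, 2, 4], [3, 5], [6]].

So P = [[1, 2, 4], [3, 5], [6]], Q = [[1, 2, 5], [3, 6], [4]].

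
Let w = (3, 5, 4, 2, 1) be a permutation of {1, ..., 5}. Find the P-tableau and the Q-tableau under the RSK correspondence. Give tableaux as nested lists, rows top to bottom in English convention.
P = [[1, 4], [2], [3], [5]], Q = [[1, 2], [3], [4], [5]]

Insert each entry of the permutation into P by Schensted row insertion, recording in Q the position of each new cell.

Insert 3: appended to row 1. P = [[3]].
Insert 5: appended to row 1. P = [[3, 5]].
Insert 4: 4 bumps 5 from row 1; 5 starts row 2. P = [[3, 4], [5]].
Insert 2: 2 bumps 3 from row 1; 3 bumps 5 from row 2; 5 starts row 3. P = [[2, 4], [3], [5]].
Insert 1: 1 bumps 2 from row 1; 2 bumps 3 from row 2; 3 bumps 5 from row 3; 5 starts row 4. P = [[1, 4], [2], [3], [5]].

So P = [[1, 4], [2], [3], [5]], Q = [[1, 2], [3], [4], [5]].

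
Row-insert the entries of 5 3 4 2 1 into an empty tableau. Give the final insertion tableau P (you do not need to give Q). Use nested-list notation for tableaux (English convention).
P = [[1, 4], [2], [3], [5]]

Insert 5: appended to row 1. P = [[5]].
Insert 3: 3 bumps 5 from row 1; 5 starts row 2. P = [[3], [5]].
Insert 4: appended to row 1. P = [[3, 4], [5]].
Insert 2: 2 bumps 3 from row 1; 3 bumps 5 from row 2; 5 starts row 3. P = [[2, 4], [3], [5]].
Insert 1: 1 bumps 2 from row 1; 2 bumps 3 from row 2; 3 bumps 5 from row 3; 5 starts row 4. P = [[1, 4], [2], [3], [5]].

So P = [[1, 4], [2], [3], [5]].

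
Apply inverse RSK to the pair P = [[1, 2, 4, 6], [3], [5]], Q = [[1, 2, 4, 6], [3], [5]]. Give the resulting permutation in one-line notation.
1 5 3 4 2 6

Reverse the RSK construction: for i from n down to 1, find the cell of Q containing i, remove the entry at that cell from P, and reverse-bump it up through P; the value ejected from row 1 is w(i).

Step i=6: Q has 6 at row 1, column 4; remove that cell from P, ejecting 6. So w(6) = 6. P is now [[1, 2, 4], [3], [5]].
Step i=5: Q has 5 at row 3, column 1; remove 5 from row 3 of P and reverse-bump: 5 enters row 2 and ejects 3; 3 enters row 1 and ejects 2. So w(5) = 2. P is now [[1, 3, 4], [5]].
Step i=4: Q has 4 at row 1, column 3; remove that cell from P, ejecting 4. So w(4) = 4. P is now [[1, 3], [5]].
Step i=3: Q has 3 at row 2, column 1; remove 5 from row 2 of P and reverse-bump: 5 enters row 1 and ejects 3. So w(3) = 3. P is now [[1, 5]].
Step i=2: Q has 2 at row 1, column 2; remove that cell from P, ejecting 5. So w(2) = 5. P is now [[1]].
Step i=1: Q has 1 at row 1, column 1; remove that cell from P, ejecting 1. So w(1) = 1. P is now [].

So w = 1 5 3 4 2 6.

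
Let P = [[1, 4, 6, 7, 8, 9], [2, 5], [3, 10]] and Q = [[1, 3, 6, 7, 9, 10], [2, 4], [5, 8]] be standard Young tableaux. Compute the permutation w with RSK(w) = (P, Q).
Reverse the RSK construction: for i from n down to 1, find the cell of Q containing i, remove the entry at that cell from P, and reverse-bump it up through P; the value ejected from row 1 is w(i).

Step i=10: Q has 10 at row 1, column 6; remove that cell from P, ejecting 9. So w(10) = 9. P is now [[1, 4, 6, 7, 8], [2, 5], [3, 10]].
Step i=9: Q has 9 at row 1, column 5; remove that cell from P, ejecting 8. So w(9) = 8. P is now [[1, 4, 6, 7], [2, 5], [3, 10]].
Step i=8: Q has 8 at row 3, column 2; remove 10 from row 3 of P and reverse-bump: 10 enters row 2 and ejects 5; 5 enters row 1 and ejects 4. So w(8) = 4. P is now [[1, 5, 6, 7], [2, 10], [3]].
Step i=7: Q has 7 at row 1, column 4; remove that cell from P, ejecting 7. So w(7) = 7. P is now [[1, 5, 6], [2, 10], [3]].
Step i=6: Q has 6 at row 1, column 3; remove that cell from P, ejecting 6. So w(6) = 6. P is now [[1, 5], [2, 10], [3]].
Step i=5: Q has 5 at row 3, column 1; remove 3 from row 3 of P and reverse-bump: 3 enters row 2 and ejects 2; 2 enters row 1 and ejects 1. So w(5) = 1. P is now [[2, 5], [3, 10]].
Step i=4: Q has 4 at row 2, column 2; remove 10 from row 2 of P and reverse-bump: 10 enters row 1 and ejects 5. So w(4) = 5. P is now [[2, 10], [3]].
Step i=3: Q has 3 at row 1, column 2; remove that cell from P, ejecting 10. So w(3) = 10. P is now [[2], [3]].
Step i=2: Q has 2 at row 2, column 1; remove 3 from row 2 of P and reverse-bump: 3 enters row 1 and ejects 2. So w(2) = 2. P is now [[3]].
Step i=1: Q has 1 at row 1, column 1; remove that cell from P, ejecting 3. So w(1) = 3. P is now [].

So w = 3 2 10 5 1 6 7 4 8 9.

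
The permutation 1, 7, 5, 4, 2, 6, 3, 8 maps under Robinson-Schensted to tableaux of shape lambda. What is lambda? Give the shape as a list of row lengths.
Row-insert each entry into an empty tableau.

After inserting 1: P = [[1]].
After inserting 7: P = [[1, 7]].
After inserting 5: P = [[1, 5], [7]].
After inserting 4: P = [[1, 4], [5], [7]].
After inserting 2: P = [[1, 2], [4], [5], [7]].
After inserting 6: P = [[1, 2, 6], [4], [5], [7]].
After inserting 3: P = [[1, 2, 3], [4, 6], [5], [7]].
After inserting 8: P = [[1, 2, 3, 8], [4, 6], [5], [7]].

The final insertion tableau P = [[1, 2, 3, 8], [4, 6], [5], [7]] has shape [4, 2, 1, 1].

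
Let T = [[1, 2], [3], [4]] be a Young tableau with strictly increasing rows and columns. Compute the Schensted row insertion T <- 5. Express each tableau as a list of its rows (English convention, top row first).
5 is larger than every entry of row 1, so it is appended to row 1. The new tableau is [[1, 2, 5], [3], [4]].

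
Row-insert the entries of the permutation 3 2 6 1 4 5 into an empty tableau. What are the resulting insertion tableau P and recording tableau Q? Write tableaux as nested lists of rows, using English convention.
Insert each entry of the permutation into P by Schensted row insertion, recording in Q the position of each new cell.

Insert 3: appended to row 1. P = [[3]].
Insert 2: 2 bumps 3 from row 1; 3 starts row 2. P = [[2], [3]].
Insert 6: appended to row 1. P = [[2, 6], [3]].
Insert 1: 1 bumps 2 from row 1; 2 bumps 3 from row 2; 3 starts row 3. P = [[1, 6], [2], [3]].
Insert 4: 4 bumps 6 from row 1; 6 appends to row 2. P = [[1, 4], [2, 6], [3]].
Insert 5: appended to row 1. P = [[1, 4, 5], [2, 6], [3]].

So P = [[1, 4, 5], [2, 6], [3]], Q = [[1, 3, 6], [2, 5], [4]].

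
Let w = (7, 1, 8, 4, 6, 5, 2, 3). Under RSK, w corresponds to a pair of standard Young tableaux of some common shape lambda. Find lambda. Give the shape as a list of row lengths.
[3, 2, 2, 1]

Row-insert each entry into an empty tableau.

After inserting 7: P = [[7]].
After inserting 1: P = [[1], [7]].
After inserting 8: P = [[1, 8], [7]].
After inserting 4: P = [[1, 4], [7, 8]].
After inserting 6: P = [[1, 4, 6], [7, 8]].
After inserting 5: P = [[1, 4, 5], [6, 8], [7]].
After inserting 2: P = [[1, 2, 5], [4, 8], [6], [7]].
After inserting 3: P = [[1, 2, 3], [4, 5], [6, 8], [7]].

The final insertion tableau P = [[1, 2, 3], [4, 5], [6, 8], [7]] has shape [3, 2, 2, 1].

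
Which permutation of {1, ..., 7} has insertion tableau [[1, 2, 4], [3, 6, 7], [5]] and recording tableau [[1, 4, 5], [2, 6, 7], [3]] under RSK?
Reverse the RSK construction: for i from n down to 1, find the cell of Q containing i, remove the entry at that cell from P, and reverse-bump it up through P; the value ejected from row 1 is w(i).

Step i=7: Q has 7 at row 2, column 3; remove 7 from row 2 of P and reverse-bump: 7 enters row 1 and ejects 4. So w(7) = 4. P is now [[1, 2, 7], [3, 6], [5]].
Step i=6: Q has 6 at row 2, column 2; remove 6 from row 2 of P and reverse-bump: 6 enters row 1 and ejects 2. So w(6) = 2. P is now [[1, 6, 7], [3], [5]].
Step i=5: Q has 5 at row 1, column 3; remove that cell from P, ejecting 7. So w(5) = 7. P is now [[1, 6], [3], [5]].
Step i=4: Q has 4 at row 1, column 2; remove that cell from P, ejecting 6. So w(4) = 6. P is now [[1], [3], [5]].
Step i=3: Q has 3 at row 3, column 1; remove 5 from row 3 of P and reverse-bump: 5 enters row 2 and ejects 3; 3 enters row 1 and ejects 1. So w(3) = 1. P is now [[3], [5]].
Step i=2: Q has 2 at row 2, column 1; remove 5 from row 2 of P and reverse-bump: 5 enters row 1 and ejects 3. So w(2) = 3. P is now [[5]].
Step i=1: Q has 1 at row 1, column 1; remove that cell from P, ejecting 5. So w(1) = 5. P is now [].

So w = 5 3 1 6 7 2 4.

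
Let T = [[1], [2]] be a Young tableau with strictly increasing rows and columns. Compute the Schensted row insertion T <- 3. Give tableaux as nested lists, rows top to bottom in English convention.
[[1, 3], [2]]

3 is larger than every entry of row 1, so it is appended to row 1. The new tableau is [[1, 3], [2]].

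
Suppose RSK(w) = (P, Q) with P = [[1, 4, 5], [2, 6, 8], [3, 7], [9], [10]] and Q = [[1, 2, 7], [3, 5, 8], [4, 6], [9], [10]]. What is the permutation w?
Reverse the RSK construction: for i from n down to 1, find the cell of Q containing i, remove the entry at that cell from P, and reverse-bump it up through P; the value ejected from row 1 is w(i).

Step i=10: Q has 10 at row 5, column 1; remove 10 from row 5 of P and reverse-bump: 10 enters row 4 and ejects 9; 9 enters row 3 and ejects 7; 7 enters row 2 and ejects 6; 6 enters row 1 and ejects 5. So w(10) = 5. P is now [[1, 4, 6], [2, 7, 8], [3, 9], [10]].
Step i=9: Q has 9 at row 4, column 1; remove 10 from row 4 of P and reverse-bump: 10 enters row 3 and ejects 9; 9 enters row 2 and ejects 8; 8 enters row 1 and ejects 6. So w(9) = 6. P is now [[1, 4, 8], [2, 7, 9], [3, 10]].
Step i=8: Q has 8 at row 2, column 3; remove 9 from row 2 of P and reverse-bump: 9 enters row 1 and ejects 8. So w(8) = 8. P is now [[1, 4, 9], [2, 7], [3, 10]].
Step i=7: Q has 7 at row 1, column 3; remove that cell from P, ejecting 9. So w(7) = 9. P is now [[1, 4], [2, 7], [3, 10]].
Step i=6: Q has 6 at row 3, column 2; remove 10 from row 3 of P and reverse-bump: 10 enters row 2 and ejects 7; 7 enters row 1 and ejects 4. So w(6) = 4. P is now [[1, 7], [2, 10], [3]].
Step i=5: Q has 5 at row 2, column 2; remove 10 from row 2 of P and reverse-bump: 10 enters row 1 and ejects 7. So w(5) = 7. P is now [[1, 10], [2], [3]].
Step i=4: Q has 4 at row 3, column 1; remove 3 from row 3 of P and reverse-bump: 3 enters row 2 and ejects 2; 2 enters row 1 and ejects 1. So w(4) = 1. P is now [[2, 10], [3]].
Step i=3: Q has 3 at row 2, column 1; remove 3 from row 2 of P and reverse-bump: 3 enters row 1 and ejects 2. So w(3) = 2. P is now [[3, 10]].
Step i=2: Q has 2 at row 1, column 2; remove that cell from P, ejecting 10. So w(2) = 10. P is now [[3]].
Step i=1: Q has 1 at row 1, column 1; remove that cell from P, ejecting 3. So w(1) = 3. P is now [].

So w = 3 10 2 1 7 4 9 8 6 5.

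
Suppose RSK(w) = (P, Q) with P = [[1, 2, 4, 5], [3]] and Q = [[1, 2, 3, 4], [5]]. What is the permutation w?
1 3 4 5 2

Reverse the RSK construction: for i from n down to 1, find the cell of Q containing i, remove the entry at that cell from P, and reverse-bump it up through P; the value ejected from row 1 is w(i).

Step i=5: Q has 5 at row 2, column 1; remove 3 from row 2 of P and reverse-bump: 3 enters row 1 and ejects 2. So w(5) = 2. P is now [[1, 3, 4, 5]].
Step i=4: Q has 4 at row 1, column 4; remove that cell from P, ejecting 5. So w(4) = 5. P is now [[1, 3, 4]].
Step i=3: Q has 3 at row 1, column 3; remove that cell from P, ejecting 4. So w(3) = 4. P is now [[1, 3]].
Step i=2: Q has 2 at row 1, column 2; remove that cell from P, ejecting 3. So w(2) = 3. P is now [[1]].
Step i=1: Q has 1 at row 1, column 1; remove that cell from P, ejecting 1. So w(1) = 1. P is now [].

So w = 1 3 4 5 2.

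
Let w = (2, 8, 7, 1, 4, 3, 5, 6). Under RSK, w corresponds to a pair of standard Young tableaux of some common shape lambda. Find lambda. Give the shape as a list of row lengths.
[4, 2, 1, 1]

Row-insert each entry into an empty tableau.

After inserting 2: P = [[2]].
After inserting 8: P = [[2, 8]].
After inserting 7: P = [[2, 7], [8]].
After inserting 1: P = [[1, 7], [2], [8]].
After inserting 4: P = [[1, 4], [2, 7], [8]].
After inserting 3: P = [[1, 3], [2, 4], [7], [8]].
After inserting 5: P = [[1, 3, 5], [2, 4], [7], [8]].
After inserting 6: P = [[1, 3, 5, 6], [2, 4], [7], [8]].

The final insertion tableau P = [[1, 3, 5, 6], [2, 4], [7], [8]] has shape [4, 2, 1, 1].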